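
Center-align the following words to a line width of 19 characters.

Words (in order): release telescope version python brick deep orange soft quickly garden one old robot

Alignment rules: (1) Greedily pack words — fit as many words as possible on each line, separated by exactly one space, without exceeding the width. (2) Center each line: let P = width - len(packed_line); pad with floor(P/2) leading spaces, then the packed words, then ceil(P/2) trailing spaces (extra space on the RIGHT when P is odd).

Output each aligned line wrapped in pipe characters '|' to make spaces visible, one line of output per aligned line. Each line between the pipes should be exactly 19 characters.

Answer: | release telescope |
|  version python   |
| brick deep orange |
|soft quickly garden|
|   one old robot   |

Derivation:
Line 1: ['release', 'telescope'] (min_width=17, slack=2)
Line 2: ['version', 'python'] (min_width=14, slack=5)
Line 3: ['brick', 'deep', 'orange'] (min_width=17, slack=2)
Line 4: ['soft', 'quickly', 'garden'] (min_width=19, slack=0)
Line 5: ['one', 'old', 'robot'] (min_width=13, slack=6)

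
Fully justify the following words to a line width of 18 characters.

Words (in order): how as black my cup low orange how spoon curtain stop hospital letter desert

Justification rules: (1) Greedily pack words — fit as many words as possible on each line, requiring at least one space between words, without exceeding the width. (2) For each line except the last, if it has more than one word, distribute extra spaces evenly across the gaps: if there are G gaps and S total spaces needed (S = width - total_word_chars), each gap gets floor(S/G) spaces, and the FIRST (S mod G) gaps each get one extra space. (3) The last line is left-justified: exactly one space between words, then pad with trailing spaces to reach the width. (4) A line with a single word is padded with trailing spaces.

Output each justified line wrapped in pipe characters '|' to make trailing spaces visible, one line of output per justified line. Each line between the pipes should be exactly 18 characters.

Answer: |how  as  black  my|
|cup low orange how|
|spoon curtain stop|
|hospital    letter|
|desert            |

Derivation:
Line 1: ['how', 'as', 'black', 'my'] (min_width=15, slack=3)
Line 2: ['cup', 'low', 'orange', 'how'] (min_width=18, slack=0)
Line 3: ['spoon', 'curtain', 'stop'] (min_width=18, slack=0)
Line 4: ['hospital', 'letter'] (min_width=15, slack=3)
Line 5: ['desert'] (min_width=6, slack=12)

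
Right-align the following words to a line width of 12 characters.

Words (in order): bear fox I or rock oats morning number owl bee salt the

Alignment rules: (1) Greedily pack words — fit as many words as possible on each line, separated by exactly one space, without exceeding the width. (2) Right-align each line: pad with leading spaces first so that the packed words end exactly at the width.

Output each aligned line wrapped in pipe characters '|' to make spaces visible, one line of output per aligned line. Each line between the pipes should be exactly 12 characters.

Answer: |  bear fox I|
|or rock oats|
|     morning|
|  number owl|
|bee salt the|

Derivation:
Line 1: ['bear', 'fox', 'I'] (min_width=10, slack=2)
Line 2: ['or', 'rock', 'oats'] (min_width=12, slack=0)
Line 3: ['morning'] (min_width=7, slack=5)
Line 4: ['number', 'owl'] (min_width=10, slack=2)
Line 5: ['bee', 'salt', 'the'] (min_width=12, slack=0)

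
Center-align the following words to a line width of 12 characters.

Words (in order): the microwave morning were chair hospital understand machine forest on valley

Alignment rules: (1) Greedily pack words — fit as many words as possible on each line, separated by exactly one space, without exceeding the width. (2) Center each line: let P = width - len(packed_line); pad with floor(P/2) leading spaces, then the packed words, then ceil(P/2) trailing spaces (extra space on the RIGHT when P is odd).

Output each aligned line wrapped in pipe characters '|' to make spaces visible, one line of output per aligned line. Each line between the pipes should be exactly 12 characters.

Answer: |    the     |
| microwave  |
|morning were|
|   chair    |
|  hospital  |
| understand |
|  machine   |
| forest on  |
|   valley   |

Derivation:
Line 1: ['the'] (min_width=3, slack=9)
Line 2: ['microwave'] (min_width=9, slack=3)
Line 3: ['morning', 'were'] (min_width=12, slack=0)
Line 4: ['chair'] (min_width=5, slack=7)
Line 5: ['hospital'] (min_width=8, slack=4)
Line 6: ['understand'] (min_width=10, slack=2)
Line 7: ['machine'] (min_width=7, slack=5)
Line 8: ['forest', 'on'] (min_width=9, slack=3)
Line 9: ['valley'] (min_width=6, slack=6)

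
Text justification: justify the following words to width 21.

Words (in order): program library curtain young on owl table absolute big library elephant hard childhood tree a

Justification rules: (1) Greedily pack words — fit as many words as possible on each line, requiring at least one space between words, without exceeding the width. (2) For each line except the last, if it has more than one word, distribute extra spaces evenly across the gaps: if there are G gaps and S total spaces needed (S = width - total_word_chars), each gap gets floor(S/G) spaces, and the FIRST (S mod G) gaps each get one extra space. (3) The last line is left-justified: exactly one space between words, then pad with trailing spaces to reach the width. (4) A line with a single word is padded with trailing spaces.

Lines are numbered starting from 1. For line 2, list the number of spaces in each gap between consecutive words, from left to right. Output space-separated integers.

Answer: 2 1 1

Derivation:
Line 1: ['program', 'library'] (min_width=15, slack=6)
Line 2: ['curtain', 'young', 'on', 'owl'] (min_width=20, slack=1)
Line 3: ['table', 'absolute', 'big'] (min_width=18, slack=3)
Line 4: ['library', 'elephant', 'hard'] (min_width=21, slack=0)
Line 5: ['childhood', 'tree', 'a'] (min_width=16, slack=5)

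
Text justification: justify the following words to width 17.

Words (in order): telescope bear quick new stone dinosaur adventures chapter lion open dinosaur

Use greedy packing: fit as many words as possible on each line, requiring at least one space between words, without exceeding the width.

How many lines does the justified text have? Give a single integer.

Line 1: ['telescope', 'bear'] (min_width=14, slack=3)
Line 2: ['quick', 'new', 'stone'] (min_width=15, slack=2)
Line 3: ['dinosaur'] (min_width=8, slack=9)
Line 4: ['adventures'] (min_width=10, slack=7)
Line 5: ['chapter', 'lion', 'open'] (min_width=17, slack=0)
Line 6: ['dinosaur'] (min_width=8, slack=9)
Total lines: 6

Answer: 6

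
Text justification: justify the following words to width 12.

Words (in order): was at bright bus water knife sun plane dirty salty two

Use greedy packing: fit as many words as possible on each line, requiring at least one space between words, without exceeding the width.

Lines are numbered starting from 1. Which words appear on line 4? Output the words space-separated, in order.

Line 1: ['was', 'at'] (min_width=6, slack=6)
Line 2: ['bright', 'bus'] (min_width=10, slack=2)
Line 3: ['water', 'knife'] (min_width=11, slack=1)
Line 4: ['sun', 'plane'] (min_width=9, slack=3)
Line 5: ['dirty', 'salty'] (min_width=11, slack=1)
Line 6: ['two'] (min_width=3, slack=9)

Answer: sun plane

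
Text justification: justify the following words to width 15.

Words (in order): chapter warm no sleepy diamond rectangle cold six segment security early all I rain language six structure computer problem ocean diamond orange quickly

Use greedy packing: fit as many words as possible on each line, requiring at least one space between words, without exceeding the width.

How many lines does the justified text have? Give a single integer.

Answer: 12

Derivation:
Line 1: ['chapter', 'warm', 'no'] (min_width=15, slack=0)
Line 2: ['sleepy', 'diamond'] (min_width=14, slack=1)
Line 3: ['rectangle', 'cold'] (min_width=14, slack=1)
Line 4: ['six', 'segment'] (min_width=11, slack=4)
Line 5: ['security', 'early'] (min_width=14, slack=1)
Line 6: ['all', 'I', 'rain'] (min_width=10, slack=5)
Line 7: ['language', 'six'] (min_width=12, slack=3)
Line 8: ['structure'] (min_width=9, slack=6)
Line 9: ['computer'] (min_width=8, slack=7)
Line 10: ['problem', 'ocean'] (min_width=13, slack=2)
Line 11: ['diamond', 'orange'] (min_width=14, slack=1)
Line 12: ['quickly'] (min_width=7, slack=8)
Total lines: 12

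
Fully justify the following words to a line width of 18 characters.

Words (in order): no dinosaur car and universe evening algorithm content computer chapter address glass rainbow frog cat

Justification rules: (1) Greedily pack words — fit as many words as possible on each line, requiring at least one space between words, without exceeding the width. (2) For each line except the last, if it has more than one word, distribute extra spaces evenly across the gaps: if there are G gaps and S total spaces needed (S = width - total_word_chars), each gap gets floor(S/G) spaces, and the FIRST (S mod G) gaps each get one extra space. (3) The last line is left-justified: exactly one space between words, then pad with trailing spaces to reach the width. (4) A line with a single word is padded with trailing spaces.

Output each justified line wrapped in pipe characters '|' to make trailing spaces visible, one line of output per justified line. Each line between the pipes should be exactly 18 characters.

Answer: |no   dinosaur  car|
|and       universe|
|evening  algorithm|
|content   computer|
|chapter    address|
|glass rainbow frog|
|cat               |

Derivation:
Line 1: ['no', 'dinosaur', 'car'] (min_width=15, slack=3)
Line 2: ['and', 'universe'] (min_width=12, slack=6)
Line 3: ['evening', 'algorithm'] (min_width=17, slack=1)
Line 4: ['content', 'computer'] (min_width=16, slack=2)
Line 5: ['chapter', 'address'] (min_width=15, slack=3)
Line 6: ['glass', 'rainbow', 'frog'] (min_width=18, slack=0)
Line 7: ['cat'] (min_width=3, slack=15)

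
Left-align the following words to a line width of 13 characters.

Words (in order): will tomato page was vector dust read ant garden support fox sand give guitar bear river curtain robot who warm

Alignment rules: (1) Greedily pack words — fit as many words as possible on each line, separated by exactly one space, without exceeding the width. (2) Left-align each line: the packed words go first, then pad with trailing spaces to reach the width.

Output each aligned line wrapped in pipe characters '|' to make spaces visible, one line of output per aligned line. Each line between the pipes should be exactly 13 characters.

Line 1: ['will', 'tomato'] (min_width=11, slack=2)
Line 2: ['page', 'was'] (min_width=8, slack=5)
Line 3: ['vector', 'dust'] (min_width=11, slack=2)
Line 4: ['read', 'ant'] (min_width=8, slack=5)
Line 5: ['garden'] (min_width=6, slack=7)
Line 6: ['support', 'fox'] (min_width=11, slack=2)
Line 7: ['sand', 'give'] (min_width=9, slack=4)
Line 8: ['guitar', 'bear'] (min_width=11, slack=2)
Line 9: ['river', 'curtain'] (min_width=13, slack=0)
Line 10: ['robot', 'who'] (min_width=9, slack=4)
Line 11: ['warm'] (min_width=4, slack=9)

Answer: |will tomato  |
|page was     |
|vector dust  |
|read ant     |
|garden       |
|support fox  |
|sand give    |
|guitar bear  |
|river curtain|
|robot who    |
|warm         |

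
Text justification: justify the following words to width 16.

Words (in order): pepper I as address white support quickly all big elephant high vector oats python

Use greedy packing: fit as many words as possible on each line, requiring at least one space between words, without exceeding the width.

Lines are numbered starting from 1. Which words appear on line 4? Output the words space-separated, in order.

Line 1: ['pepper', 'I', 'as'] (min_width=11, slack=5)
Line 2: ['address', 'white'] (min_width=13, slack=3)
Line 3: ['support', 'quickly'] (min_width=15, slack=1)
Line 4: ['all', 'big', 'elephant'] (min_width=16, slack=0)
Line 5: ['high', 'vector', 'oats'] (min_width=16, slack=0)
Line 6: ['python'] (min_width=6, slack=10)

Answer: all big elephant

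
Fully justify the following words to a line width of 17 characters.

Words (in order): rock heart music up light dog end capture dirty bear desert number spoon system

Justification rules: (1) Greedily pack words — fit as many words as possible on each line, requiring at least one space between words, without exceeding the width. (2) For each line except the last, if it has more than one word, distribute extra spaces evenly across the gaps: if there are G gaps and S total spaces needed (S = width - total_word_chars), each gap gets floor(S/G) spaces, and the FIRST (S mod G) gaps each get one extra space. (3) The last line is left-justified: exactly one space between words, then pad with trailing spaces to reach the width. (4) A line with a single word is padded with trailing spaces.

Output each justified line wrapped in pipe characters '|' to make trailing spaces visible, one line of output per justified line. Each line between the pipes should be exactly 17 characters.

Answer: |rock  heart music|
|up  light dog end|
|capture     dirty|
|bear       desert|
|number      spoon|
|system           |

Derivation:
Line 1: ['rock', 'heart', 'music'] (min_width=16, slack=1)
Line 2: ['up', 'light', 'dog', 'end'] (min_width=16, slack=1)
Line 3: ['capture', 'dirty'] (min_width=13, slack=4)
Line 4: ['bear', 'desert'] (min_width=11, slack=6)
Line 5: ['number', 'spoon'] (min_width=12, slack=5)
Line 6: ['system'] (min_width=6, slack=11)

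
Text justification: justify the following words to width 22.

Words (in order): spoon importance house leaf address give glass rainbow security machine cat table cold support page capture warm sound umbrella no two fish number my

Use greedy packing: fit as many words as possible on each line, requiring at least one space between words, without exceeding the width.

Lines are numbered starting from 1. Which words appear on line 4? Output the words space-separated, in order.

Line 1: ['spoon', 'importance', 'house'] (min_width=22, slack=0)
Line 2: ['leaf', 'address', 'give'] (min_width=17, slack=5)
Line 3: ['glass', 'rainbow', 'security'] (min_width=22, slack=0)
Line 4: ['machine', 'cat', 'table', 'cold'] (min_width=22, slack=0)
Line 5: ['support', 'page', 'capture'] (min_width=20, slack=2)
Line 6: ['warm', 'sound', 'umbrella', 'no'] (min_width=22, slack=0)
Line 7: ['two', 'fish', 'number', 'my'] (min_width=18, slack=4)

Answer: machine cat table cold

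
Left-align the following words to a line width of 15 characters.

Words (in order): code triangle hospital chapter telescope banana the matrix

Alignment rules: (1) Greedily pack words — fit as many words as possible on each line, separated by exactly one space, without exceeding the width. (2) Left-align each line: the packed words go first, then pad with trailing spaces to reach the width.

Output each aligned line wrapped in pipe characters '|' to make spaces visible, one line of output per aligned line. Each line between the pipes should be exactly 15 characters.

Line 1: ['code', 'triangle'] (min_width=13, slack=2)
Line 2: ['hospital'] (min_width=8, slack=7)
Line 3: ['chapter'] (min_width=7, slack=8)
Line 4: ['telescope'] (min_width=9, slack=6)
Line 5: ['banana', 'the'] (min_width=10, slack=5)
Line 6: ['matrix'] (min_width=6, slack=9)

Answer: |code triangle  |
|hospital       |
|chapter        |
|telescope      |
|banana the     |
|matrix         |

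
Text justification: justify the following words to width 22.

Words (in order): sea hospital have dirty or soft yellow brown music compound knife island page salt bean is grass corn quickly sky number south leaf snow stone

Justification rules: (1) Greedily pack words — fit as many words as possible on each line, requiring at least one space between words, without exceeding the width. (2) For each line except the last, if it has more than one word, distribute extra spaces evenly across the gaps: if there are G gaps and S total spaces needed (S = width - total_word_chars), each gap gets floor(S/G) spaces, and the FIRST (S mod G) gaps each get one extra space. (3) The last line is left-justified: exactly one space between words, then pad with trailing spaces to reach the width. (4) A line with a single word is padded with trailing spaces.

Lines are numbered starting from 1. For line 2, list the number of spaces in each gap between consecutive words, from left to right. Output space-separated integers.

Line 1: ['sea', 'hospital', 'have'] (min_width=17, slack=5)
Line 2: ['dirty', 'or', 'soft', 'yellow'] (min_width=20, slack=2)
Line 3: ['brown', 'music', 'compound'] (min_width=20, slack=2)
Line 4: ['knife', 'island', 'page', 'salt'] (min_width=22, slack=0)
Line 5: ['bean', 'is', 'grass', 'corn'] (min_width=18, slack=4)
Line 6: ['quickly', 'sky', 'number'] (min_width=18, slack=4)
Line 7: ['south', 'leaf', 'snow', 'stone'] (min_width=21, slack=1)

Answer: 2 2 1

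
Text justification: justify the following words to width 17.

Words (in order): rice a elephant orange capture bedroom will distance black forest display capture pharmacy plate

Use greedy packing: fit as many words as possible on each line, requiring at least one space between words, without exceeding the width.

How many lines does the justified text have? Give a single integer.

Line 1: ['rice', 'a', 'elephant'] (min_width=15, slack=2)
Line 2: ['orange', 'capture'] (min_width=14, slack=3)
Line 3: ['bedroom', 'will'] (min_width=12, slack=5)
Line 4: ['distance', 'black'] (min_width=14, slack=3)
Line 5: ['forest', 'display'] (min_width=14, slack=3)
Line 6: ['capture', 'pharmacy'] (min_width=16, slack=1)
Line 7: ['plate'] (min_width=5, slack=12)
Total lines: 7

Answer: 7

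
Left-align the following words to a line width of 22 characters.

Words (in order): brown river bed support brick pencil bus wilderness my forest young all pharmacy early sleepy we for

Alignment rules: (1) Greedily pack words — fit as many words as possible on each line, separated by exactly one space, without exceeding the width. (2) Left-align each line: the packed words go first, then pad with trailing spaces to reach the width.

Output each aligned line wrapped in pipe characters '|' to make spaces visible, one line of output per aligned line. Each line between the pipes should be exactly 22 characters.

Answer: |brown river bed       |
|support brick pencil  |
|bus wilderness my     |
|forest young all      |
|pharmacy early sleepy |
|we for                |

Derivation:
Line 1: ['brown', 'river', 'bed'] (min_width=15, slack=7)
Line 2: ['support', 'brick', 'pencil'] (min_width=20, slack=2)
Line 3: ['bus', 'wilderness', 'my'] (min_width=17, slack=5)
Line 4: ['forest', 'young', 'all'] (min_width=16, slack=6)
Line 5: ['pharmacy', 'early', 'sleepy'] (min_width=21, slack=1)
Line 6: ['we', 'for'] (min_width=6, slack=16)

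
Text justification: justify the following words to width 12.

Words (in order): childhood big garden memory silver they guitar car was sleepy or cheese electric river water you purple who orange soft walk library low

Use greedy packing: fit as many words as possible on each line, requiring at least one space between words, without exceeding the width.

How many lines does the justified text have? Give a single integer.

Answer: 13

Derivation:
Line 1: ['childhood'] (min_width=9, slack=3)
Line 2: ['big', 'garden'] (min_width=10, slack=2)
Line 3: ['memory'] (min_width=6, slack=6)
Line 4: ['silver', 'they'] (min_width=11, slack=1)
Line 5: ['guitar', 'car'] (min_width=10, slack=2)
Line 6: ['was', 'sleepy'] (min_width=10, slack=2)
Line 7: ['or', 'cheese'] (min_width=9, slack=3)
Line 8: ['electric'] (min_width=8, slack=4)
Line 9: ['river', 'water'] (min_width=11, slack=1)
Line 10: ['you', 'purple'] (min_width=10, slack=2)
Line 11: ['who', 'orange'] (min_width=10, slack=2)
Line 12: ['soft', 'walk'] (min_width=9, slack=3)
Line 13: ['library', 'low'] (min_width=11, slack=1)
Total lines: 13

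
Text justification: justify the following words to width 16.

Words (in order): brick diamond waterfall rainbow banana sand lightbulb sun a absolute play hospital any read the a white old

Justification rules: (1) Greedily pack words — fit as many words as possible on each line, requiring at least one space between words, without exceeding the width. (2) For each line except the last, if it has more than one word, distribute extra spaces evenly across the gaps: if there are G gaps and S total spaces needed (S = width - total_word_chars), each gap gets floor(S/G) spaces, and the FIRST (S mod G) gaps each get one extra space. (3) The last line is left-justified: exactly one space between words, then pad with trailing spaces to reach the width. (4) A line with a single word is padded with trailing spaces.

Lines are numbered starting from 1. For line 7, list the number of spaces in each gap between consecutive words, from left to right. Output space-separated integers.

Line 1: ['brick', 'diamond'] (min_width=13, slack=3)
Line 2: ['waterfall'] (min_width=9, slack=7)
Line 3: ['rainbow', 'banana'] (min_width=14, slack=2)
Line 4: ['sand', 'lightbulb'] (min_width=14, slack=2)
Line 5: ['sun', 'a', 'absolute'] (min_width=14, slack=2)
Line 6: ['play', 'hospital'] (min_width=13, slack=3)
Line 7: ['any', 'read', 'the', 'a'] (min_width=14, slack=2)
Line 8: ['white', 'old'] (min_width=9, slack=7)

Answer: 2 2 1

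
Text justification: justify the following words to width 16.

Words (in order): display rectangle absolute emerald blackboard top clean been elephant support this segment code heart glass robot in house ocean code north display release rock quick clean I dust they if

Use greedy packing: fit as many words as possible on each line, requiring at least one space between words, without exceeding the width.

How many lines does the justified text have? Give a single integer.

Line 1: ['display'] (min_width=7, slack=9)
Line 2: ['rectangle'] (min_width=9, slack=7)
Line 3: ['absolute', 'emerald'] (min_width=16, slack=0)
Line 4: ['blackboard', 'top'] (min_width=14, slack=2)
Line 5: ['clean', 'been'] (min_width=10, slack=6)
Line 6: ['elephant', 'support'] (min_width=16, slack=0)
Line 7: ['this', 'segment'] (min_width=12, slack=4)
Line 8: ['code', 'heart', 'glass'] (min_width=16, slack=0)
Line 9: ['robot', 'in', 'house'] (min_width=14, slack=2)
Line 10: ['ocean', 'code', 'north'] (min_width=16, slack=0)
Line 11: ['display', 'release'] (min_width=15, slack=1)
Line 12: ['rock', 'quick', 'clean'] (min_width=16, slack=0)
Line 13: ['I', 'dust', 'they', 'if'] (min_width=14, slack=2)
Total lines: 13

Answer: 13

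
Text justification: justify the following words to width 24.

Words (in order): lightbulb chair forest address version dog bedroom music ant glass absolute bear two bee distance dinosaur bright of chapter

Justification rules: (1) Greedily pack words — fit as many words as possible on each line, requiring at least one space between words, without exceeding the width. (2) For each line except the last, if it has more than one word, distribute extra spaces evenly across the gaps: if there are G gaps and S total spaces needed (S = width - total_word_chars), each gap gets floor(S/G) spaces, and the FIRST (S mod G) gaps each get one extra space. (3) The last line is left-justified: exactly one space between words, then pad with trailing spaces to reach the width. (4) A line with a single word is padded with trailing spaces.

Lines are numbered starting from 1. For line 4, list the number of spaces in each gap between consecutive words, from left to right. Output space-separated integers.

Line 1: ['lightbulb', 'chair', 'forest'] (min_width=22, slack=2)
Line 2: ['address', 'version', 'dog'] (min_width=19, slack=5)
Line 3: ['bedroom', 'music', 'ant', 'glass'] (min_width=23, slack=1)
Line 4: ['absolute', 'bear', 'two', 'bee'] (min_width=21, slack=3)
Line 5: ['distance', 'dinosaur', 'bright'] (min_width=24, slack=0)
Line 6: ['of', 'chapter'] (min_width=10, slack=14)

Answer: 2 2 2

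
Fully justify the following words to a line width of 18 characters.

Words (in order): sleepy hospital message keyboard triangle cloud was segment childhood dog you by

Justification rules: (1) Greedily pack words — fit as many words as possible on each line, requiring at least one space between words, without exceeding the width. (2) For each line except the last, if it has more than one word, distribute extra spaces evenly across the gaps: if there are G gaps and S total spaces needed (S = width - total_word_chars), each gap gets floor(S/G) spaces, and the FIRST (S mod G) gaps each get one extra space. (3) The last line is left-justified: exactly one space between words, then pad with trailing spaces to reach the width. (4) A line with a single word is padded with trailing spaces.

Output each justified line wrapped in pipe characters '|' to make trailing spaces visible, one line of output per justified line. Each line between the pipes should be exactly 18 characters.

Line 1: ['sleepy', 'hospital'] (min_width=15, slack=3)
Line 2: ['message', 'keyboard'] (min_width=16, slack=2)
Line 3: ['triangle', 'cloud', 'was'] (min_width=18, slack=0)
Line 4: ['segment', 'childhood'] (min_width=17, slack=1)
Line 5: ['dog', 'you', 'by'] (min_width=10, slack=8)

Answer: |sleepy    hospital|
|message   keyboard|
|triangle cloud was|
|segment  childhood|
|dog you by        |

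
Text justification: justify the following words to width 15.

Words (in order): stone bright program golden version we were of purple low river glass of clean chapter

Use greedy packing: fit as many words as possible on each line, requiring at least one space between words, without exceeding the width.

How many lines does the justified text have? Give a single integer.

Answer: 6

Derivation:
Line 1: ['stone', 'bright'] (min_width=12, slack=3)
Line 2: ['program', 'golden'] (min_width=14, slack=1)
Line 3: ['version', 'we', 'were'] (min_width=15, slack=0)
Line 4: ['of', 'purple', 'low'] (min_width=13, slack=2)
Line 5: ['river', 'glass', 'of'] (min_width=14, slack=1)
Line 6: ['clean', 'chapter'] (min_width=13, slack=2)
Total lines: 6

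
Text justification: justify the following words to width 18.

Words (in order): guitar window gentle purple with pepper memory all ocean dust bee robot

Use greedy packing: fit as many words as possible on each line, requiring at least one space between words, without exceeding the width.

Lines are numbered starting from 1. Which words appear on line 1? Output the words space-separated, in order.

Answer: guitar window

Derivation:
Line 1: ['guitar', 'window'] (min_width=13, slack=5)
Line 2: ['gentle', 'purple', 'with'] (min_width=18, slack=0)
Line 3: ['pepper', 'memory', 'all'] (min_width=17, slack=1)
Line 4: ['ocean', 'dust', 'bee'] (min_width=14, slack=4)
Line 5: ['robot'] (min_width=5, slack=13)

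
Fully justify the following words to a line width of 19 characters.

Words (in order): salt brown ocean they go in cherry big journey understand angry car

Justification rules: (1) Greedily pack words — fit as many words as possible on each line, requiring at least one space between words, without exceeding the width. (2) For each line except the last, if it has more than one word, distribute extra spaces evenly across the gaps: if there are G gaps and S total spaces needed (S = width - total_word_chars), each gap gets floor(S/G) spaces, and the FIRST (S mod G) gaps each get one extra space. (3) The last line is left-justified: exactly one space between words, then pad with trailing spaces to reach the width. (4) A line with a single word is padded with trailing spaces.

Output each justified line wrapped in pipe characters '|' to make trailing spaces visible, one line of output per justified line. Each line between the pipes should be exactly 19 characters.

Line 1: ['salt', 'brown', 'ocean'] (min_width=16, slack=3)
Line 2: ['they', 'go', 'in', 'cherry'] (min_width=17, slack=2)
Line 3: ['big', 'journey'] (min_width=11, slack=8)
Line 4: ['understand', 'angry'] (min_width=16, slack=3)
Line 5: ['car'] (min_width=3, slack=16)

Answer: |salt   brown  ocean|
|they  go  in cherry|
|big         journey|
|understand    angry|
|car                |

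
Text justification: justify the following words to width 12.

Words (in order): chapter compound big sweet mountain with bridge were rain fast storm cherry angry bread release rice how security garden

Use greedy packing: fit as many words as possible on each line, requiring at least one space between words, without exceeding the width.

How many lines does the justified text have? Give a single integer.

Answer: 12

Derivation:
Line 1: ['chapter'] (min_width=7, slack=5)
Line 2: ['compound', 'big'] (min_width=12, slack=0)
Line 3: ['sweet'] (min_width=5, slack=7)
Line 4: ['mountain'] (min_width=8, slack=4)
Line 5: ['with', 'bridge'] (min_width=11, slack=1)
Line 6: ['were', 'rain'] (min_width=9, slack=3)
Line 7: ['fast', 'storm'] (min_width=10, slack=2)
Line 8: ['cherry', 'angry'] (min_width=12, slack=0)
Line 9: ['bread'] (min_width=5, slack=7)
Line 10: ['release', 'rice'] (min_width=12, slack=0)
Line 11: ['how', 'security'] (min_width=12, slack=0)
Line 12: ['garden'] (min_width=6, slack=6)
Total lines: 12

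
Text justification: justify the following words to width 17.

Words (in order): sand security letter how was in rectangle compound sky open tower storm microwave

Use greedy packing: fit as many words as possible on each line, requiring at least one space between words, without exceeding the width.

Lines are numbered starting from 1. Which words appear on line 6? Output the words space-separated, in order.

Answer: microwave

Derivation:
Line 1: ['sand', 'security'] (min_width=13, slack=4)
Line 2: ['letter', 'how', 'was', 'in'] (min_width=17, slack=0)
Line 3: ['rectangle'] (min_width=9, slack=8)
Line 4: ['compound', 'sky', 'open'] (min_width=17, slack=0)
Line 5: ['tower', 'storm'] (min_width=11, slack=6)
Line 6: ['microwave'] (min_width=9, slack=8)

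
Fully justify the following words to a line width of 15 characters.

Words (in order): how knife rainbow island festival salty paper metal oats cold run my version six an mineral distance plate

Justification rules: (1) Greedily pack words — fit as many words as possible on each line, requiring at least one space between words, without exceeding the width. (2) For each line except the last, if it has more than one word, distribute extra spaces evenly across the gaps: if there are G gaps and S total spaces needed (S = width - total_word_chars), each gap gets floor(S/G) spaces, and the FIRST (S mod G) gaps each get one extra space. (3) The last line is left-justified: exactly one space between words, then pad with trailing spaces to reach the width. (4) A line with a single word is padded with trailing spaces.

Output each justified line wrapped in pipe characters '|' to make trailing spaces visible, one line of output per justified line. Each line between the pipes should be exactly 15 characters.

Answer: |how       knife|
|rainbow  island|
|festival  salty|
|paper     metal|
|oats  cold  run|
|my  version six|
|an      mineral|
|distance plate |

Derivation:
Line 1: ['how', 'knife'] (min_width=9, slack=6)
Line 2: ['rainbow', 'island'] (min_width=14, slack=1)
Line 3: ['festival', 'salty'] (min_width=14, slack=1)
Line 4: ['paper', 'metal'] (min_width=11, slack=4)
Line 5: ['oats', 'cold', 'run'] (min_width=13, slack=2)
Line 6: ['my', 'version', 'six'] (min_width=14, slack=1)
Line 7: ['an', 'mineral'] (min_width=10, slack=5)
Line 8: ['distance', 'plate'] (min_width=14, slack=1)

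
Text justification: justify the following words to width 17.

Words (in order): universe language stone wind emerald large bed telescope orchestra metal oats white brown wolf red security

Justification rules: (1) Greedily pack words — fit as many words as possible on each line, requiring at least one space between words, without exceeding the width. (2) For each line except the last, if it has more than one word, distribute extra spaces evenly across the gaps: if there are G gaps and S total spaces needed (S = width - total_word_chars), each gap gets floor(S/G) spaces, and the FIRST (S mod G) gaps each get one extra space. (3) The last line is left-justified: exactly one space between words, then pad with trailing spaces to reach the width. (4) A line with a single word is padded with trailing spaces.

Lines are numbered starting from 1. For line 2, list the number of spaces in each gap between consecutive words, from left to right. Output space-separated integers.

Line 1: ['universe', 'language'] (min_width=17, slack=0)
Line 2: ['stone', 'wind'] (min_width=10, slack=7)
Line 3: ['emerald', 'large', 'bed'] (min_width=17, slack=0)
Line 4: ['telescope'] (min_width=9, slack=8)
Line 5: ['orchestra', 'metal'] (min_width=15, slack=2)
Line 6: ['oats', 'white', 'brown'] (min_width=16, slack=1)
Line 7: ['wolf', 'red', 'security'] (min_width=17, slack=0)

Answer: 8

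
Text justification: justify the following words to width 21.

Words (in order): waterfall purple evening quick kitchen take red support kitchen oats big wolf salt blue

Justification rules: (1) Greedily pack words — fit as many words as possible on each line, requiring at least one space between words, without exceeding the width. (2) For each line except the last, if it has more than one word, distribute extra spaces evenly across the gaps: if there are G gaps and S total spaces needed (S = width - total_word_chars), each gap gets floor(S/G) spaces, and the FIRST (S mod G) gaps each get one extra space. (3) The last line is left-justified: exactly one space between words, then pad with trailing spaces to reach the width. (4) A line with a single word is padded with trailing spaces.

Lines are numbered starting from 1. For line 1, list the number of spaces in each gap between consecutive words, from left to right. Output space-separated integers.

Line 1: ['waterfall', 'purple'] (min_width=16, slack=5)
Line 2: ['evening', 'quick', 'kitchen'] (min_width=21, slack=0)
Line 3: ['take', 'red', 'support'] (min_width=16, slack=5)
Line 4: ['kitchen', 'oats', 'big', 'wolf'] (min_width=21, slack=0)
Line 5: ['salt', 'blue'] (min_width=9, slack=12)

Answer: 6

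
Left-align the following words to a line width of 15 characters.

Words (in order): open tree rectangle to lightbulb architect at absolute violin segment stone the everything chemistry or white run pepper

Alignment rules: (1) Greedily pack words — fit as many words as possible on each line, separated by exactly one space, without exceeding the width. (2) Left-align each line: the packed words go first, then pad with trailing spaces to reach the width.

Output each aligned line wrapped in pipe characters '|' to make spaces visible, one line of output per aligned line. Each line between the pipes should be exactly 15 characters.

Answer: |open tree      |
|rectangle to   |
|lightbulb      |
|architect at   |
|absolute violin|
|segment stone  |
|the everything |
|chemistry or   |
|white run      |
|pepper         |

Derivation:
Line 1: ['open', 'tree'] (min_width=9, slack=6)
Line 2: ['rectangle', 'to'] (min_width=12, slack=3)
Line 3: ['lightbulb'] (min_width=9, slack=6)
Line 4: ['architect', 'at'] (min_width=12, slack=3)
Line 5: ['absolute', 'violin'] (min_width=15, slack=0)
Line 6: ['segment', 'stone'] (min_width=13, slack=2)
Line 7: ['the', 'everything'] (min_width=14, slack=1)
Line 8: ['chemistry', 'or'] (min_width=12, slack=3)
Line 9: ['white', 'run'] (min_width=9, slack=6)
Line 10: ['pepper'] (min_width=6, slack=9)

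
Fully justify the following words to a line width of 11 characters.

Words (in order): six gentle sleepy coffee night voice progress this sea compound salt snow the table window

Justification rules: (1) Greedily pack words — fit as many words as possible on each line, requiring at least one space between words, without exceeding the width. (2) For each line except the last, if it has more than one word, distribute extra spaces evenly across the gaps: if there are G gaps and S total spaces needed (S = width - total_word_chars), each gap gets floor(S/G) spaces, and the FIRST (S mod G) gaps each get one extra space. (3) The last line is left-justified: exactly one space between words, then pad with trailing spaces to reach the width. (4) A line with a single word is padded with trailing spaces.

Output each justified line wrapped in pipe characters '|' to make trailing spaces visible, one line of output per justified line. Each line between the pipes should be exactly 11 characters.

Line 1: ['six', 'gentle'] (min_width=10, slack=1)
Line 2: ['sleepy'] (min_width=6, slack=5)
Line 3: ['coffee'] (min_width=6, slack=5)
Line 4: ['night', 'voice'] (min_width=11, slack=0)
Line 5: ['progress'] (min_width=8, slack=3)
Line 6: ['this', 'sea'] (min_width=8, slack=3)
Line 7: ['compound'] (min_width=8, slack=3)
Line 8: ['salt', 'snow'] (min_width=9, slack=2)
Line 9: ['the', 'table'] (min_width=9, slack=2)
Line 10: ['window'] (min_width=6, slack=5)

Answer: |six  gentle|
|sleepy     |
|coffee     |
|night voice|
|progress   |
|this    sea|
|compound   |
|salt   snow|
|the   table|
|window     |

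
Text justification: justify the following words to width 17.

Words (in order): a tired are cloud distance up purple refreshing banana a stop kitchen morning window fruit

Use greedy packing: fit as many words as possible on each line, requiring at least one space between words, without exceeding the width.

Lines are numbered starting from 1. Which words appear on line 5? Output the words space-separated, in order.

Answer: kitchen morning

Derivation:
Line 1: ['a', 'tired', 'are', 'cloud'] (min_width=17, slack=0)
Line 2: ['distance', 'up'] (min_width=11, slack=6)
Line 3: ['purple', 'refreshing'] (min_width=17, slack=0)
Line 4: ['banana', 'a', 'stop'] (min_width=13, slack=4)
Line 5: ['kitchen', 'morning'] (min_width=15, slack=2)
Line 6: ['window', 'fruit'] (min_width=12, slack=5)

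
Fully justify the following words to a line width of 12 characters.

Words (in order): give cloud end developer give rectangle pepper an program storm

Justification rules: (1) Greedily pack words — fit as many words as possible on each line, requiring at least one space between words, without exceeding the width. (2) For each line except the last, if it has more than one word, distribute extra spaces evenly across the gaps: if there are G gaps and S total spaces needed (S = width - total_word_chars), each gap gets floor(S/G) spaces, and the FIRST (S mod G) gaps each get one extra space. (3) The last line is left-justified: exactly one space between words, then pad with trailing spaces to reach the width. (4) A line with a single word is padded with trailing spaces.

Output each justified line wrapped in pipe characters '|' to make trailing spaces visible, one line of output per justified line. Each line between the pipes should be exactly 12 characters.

Answer: |give   cloud|
|end         |
|developer   |
|give        |
|rectangle   |
|pepper    an|
|program     |
|storm       |

Derivation:
Line 1: ['give', 'cloud'] (min_width=10, slack=2)
Line 2: ['end'] (min_width=3, slack=9)
Line 3: ['developer'] (min_width=9, slack=3)
Line 4: ['give'] (min_width=4, slack=8)
Line 5: ['rectangle'] (min_width=9, slack=3)
Line 6: ['pepper', 'an'] (min_width=9, slack=3)
Line 7: ['program'] (min_width=7, slack=5)
Line 8: ['storm'] (min_width=5, slack=7)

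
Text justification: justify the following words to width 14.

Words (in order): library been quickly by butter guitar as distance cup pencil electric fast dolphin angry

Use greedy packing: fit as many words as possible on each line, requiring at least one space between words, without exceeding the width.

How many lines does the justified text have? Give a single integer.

Line 1: ['library', 'been'] (min_width=12, slack=2)
Line 2: ['quickly', 'by'] (min_width=10, slack=4)
Line 3: ['butter', 'guitar'] (min_width=13, slack=1)
Line 4: ['as', 'distance'] (min_width=11, slack=3)
Line 5: ['cup', 'pencil'] (min_width=10, slack=4)
Line 6: ['electric', 'fast'] (min_width=13, slack=1)
Line 7: ['dolphin', 'angry'] (min_width=13, slack=1)
Total lines: 7

Answer: 7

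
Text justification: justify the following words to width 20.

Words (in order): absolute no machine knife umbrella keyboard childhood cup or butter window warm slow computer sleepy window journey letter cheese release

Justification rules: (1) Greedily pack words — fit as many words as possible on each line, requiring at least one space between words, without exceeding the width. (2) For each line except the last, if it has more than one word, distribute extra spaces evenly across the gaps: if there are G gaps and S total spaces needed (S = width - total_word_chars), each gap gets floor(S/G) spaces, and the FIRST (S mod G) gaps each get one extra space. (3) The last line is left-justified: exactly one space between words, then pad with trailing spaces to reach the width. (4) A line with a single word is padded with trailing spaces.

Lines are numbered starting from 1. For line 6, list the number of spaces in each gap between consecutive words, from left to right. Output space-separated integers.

Line 1: ['absolute', 'no', 'machine'] (min_width=19, slack=1)
Line 2: ['knife', 'umbrella'] (min_width=14, slack=6)
Line 3: ['keyboard', 'childhood'] (min_width=18, slack=2)
Line 4: ['cup', 'or', 'butter', 'window'] (min_width=20, slack=0)
Line 5: ['warm', 'slow', 'computer'] (min_width=18, slack=2)
Line 6: ['sleepy', 'window'] (min_width=13, slack=7)
Line 7: ['journey', 'letter'] (min_width=14, slack=6)
Line 8: ['cheese', 'release'] (min_width=14, slack=6)

Answer: 8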